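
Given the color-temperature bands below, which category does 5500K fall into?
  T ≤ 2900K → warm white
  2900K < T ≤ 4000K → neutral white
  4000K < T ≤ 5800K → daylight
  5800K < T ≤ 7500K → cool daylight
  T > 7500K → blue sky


Temperature: 5500K
4000K < 5500K ≤ 5800K → daylight
Classification: daylight


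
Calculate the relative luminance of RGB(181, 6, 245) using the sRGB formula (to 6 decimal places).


Linearize each channel (sRGB transfer function): c = v/255; c_lin = c/12.92 if c ≤ 0.04045, else ((c+0.055)/1.055)^2.4
  R: 181/255 ≈ 0.709804 > 0.04045 → ((0.709804+0.055)/1.055)^2.4 ≈ 0.462077
  G: 6/255 ≈ 0.023529 ≤ 0.04045 → 0.023529/12.92 ≈ 0.001821
  B: 245/255 ≈ 0.960784 > 0.04045 → ((0.960784+0.055)/1.055)^2.4 ≈ 0.913099
R_lin = 0.462077, G_lin = 0.001821, B_lin = 0.913099
L = 0.2126×R + 0.7152×G + 0.0722×B
L = 0.2126×0.462077 + 0.7152×0.001821 + 0.0722×0.913099
L ≈ 0.165466


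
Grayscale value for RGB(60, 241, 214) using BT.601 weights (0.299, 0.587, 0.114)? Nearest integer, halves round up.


Gray = 0.299×R + 0.587×G + 0.114×B
Gray = 0.299×60 + 0.587×241 + 0.114×214
Gray = 17.940 + 141.467 + 24.396
Gray = 183.803 → round half up → 184
Gray = 184


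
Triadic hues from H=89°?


Triadic: equally spaced at 120° intervals
H1 = 89°
H2 = (89 + 120) mod 360 = 209°
H3 = (89 + 240) mod 360 = 329°
Triadic = 89°, 209°, 329°


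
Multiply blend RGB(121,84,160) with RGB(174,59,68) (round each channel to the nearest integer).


Multiply: C = A×B/255, rounded to nearest integer
R: 121×174/255 = 21054/255 ≈ 82.565 → 83
G: 84×59/255 = 4956/255 ≈ 19.435 → 19
B: 160×68/255 = 10880/255 ≈ 42.667 → 43
= RGB(83, 19, 43)


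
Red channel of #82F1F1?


Color: #82F1F1
R = 82 = 130
G = F1 = 241
B = F1 = 241
Red = 130


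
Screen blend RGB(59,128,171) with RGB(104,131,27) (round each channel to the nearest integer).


Screen: C = 255 - (255-A)×(255-B)/255, rounded to nearest integer
R: 255 - (255-59)×(255-104)/255 = 255 - 29596/255 ≈ 255 - 116.063 = 138.937 → 139
G: 255 - (255-128)×(255-131)/255 = 255 - 15748/255 ≈ 255 - 61.757 = 193.243 → 193
B: 255 - (255-171)×(255-27)/255 = 255 - 19152/255 ≈ 255 - 75.106 = 179.894 → 180
= RGB(139, 193, 180)


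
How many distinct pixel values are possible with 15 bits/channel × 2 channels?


Total bits = 15 bits/channel × 2 channels = 30 bits
Distinct pixel values = 2^30
= 1,073,741,824 pixel values


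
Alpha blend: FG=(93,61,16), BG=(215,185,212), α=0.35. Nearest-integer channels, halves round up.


C = α×F + (1-α)×B, with 1-α = 0.65
R: 0.35×93 + 0.65×215 = 32.55 + 139.75 = 172.30 → 172
G: 0.35×61 + 0.65×185 = 21.35 + 120.25 = 141.60 → 142
B: 0.35×16 + 0.65×212 = 5.60 + 137.80 = 143.40 → 143
= RGB(172, 142, 143)


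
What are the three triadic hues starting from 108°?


Triadic: equally spaced at 120° intervals
H1 = 108°
H2 = (108 + 120) mod 360 = 228°
H3 = (108 + 240) mod 360 = 348°
Triadic = 108°, 228°, 348°


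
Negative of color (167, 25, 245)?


Invert: (255-R, 255-G, 255-B)
R: 255-167 = 88
G: 255-25 = 230
B: 255-245 = 10
= RGB(88, 230, 10)


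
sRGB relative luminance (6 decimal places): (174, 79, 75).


Linearize each channel (sRGB transfer function): c = v/255; c_lin = c/12.92 if c ≤ 0.04045, else ((c+0.055)/1.055)^2.4
  R: 174/255 ≈ 0.682353 > 0.04045 → ((0.682353+0.055)/1.055)^2.4 ≈ 0.423268
  G: 79/255 ≈ 0.309804 > 0.04045 → ((0.309804+0.055)/1.055)^2.4 ≈ 0.078187
  B: 75/255 ≈ 0.294118 > 0.04045 → ((0.294118+0.055)/1.055)^2.4 ≈ 0.070360
R_lin = 0.423268, G_lin = 0.078187, B_lin = 0.070360
L = 0.2126×R + 0.7152×G + 0.0722×B
L = 0.2126×0.423268 + 0.7152×0.078187 + 0.0722×0.070360
L ≈ 0.150986


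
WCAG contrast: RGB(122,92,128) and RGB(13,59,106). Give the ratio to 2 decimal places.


Linearize each sRGB channel c=v/255: c/12.92 if c ≤ 0.04045 else ((c+0.055)/1.055)^2.4
L = 0.2126×R_lin + 0.7152×G_lin + 0.0722×B_lin
Color 1 (122,92,128):
  R=122: 122/255≈0.4784 > 0.04045 → ((0.4784+0.055)/1.055)^2.4 ≈ 0.19462
  G=92: 92/255≈0.3608 > 0.04045 → ((0.3608+0.055)/1.055)^2.4 ≈ 0.10702
  B=128: 128/255≈0.5020 > 0.04045 → ((0.5020+0.055)/1.055)^2.4 ≈ 0.21586
  L1 = 0.2126×0.19462 + 0.7152×0.10702 + 0.0722×0.21586 ≈ 0.13350
Color 2 (13,59,106):
  R=13: 13/255≈0.0510 > 0.04045 → ((0.0510+0.055)/1.055)^2.4 ≈ 0.00402
  G=59: 59/255≈0.2314 > 0.04045 → ((0.2314+0.055)/1.055)^2.4 ≈ 0.04374
  B=106: 106/255≈0.4157 > 0.04045 → ((0.4157+0.055)/1.055)^2.4 ≈ 0.14413
  L2 = 0.2126×0.00402 + 0.7152×0.04374 + 0.0722×0.14413 ≈ 0.04254
Lighter = 0.13350, Darker = 0.04254
Ratio = (L_lighter + 0.05) / (L_darker + 0.05)
Ratio = (0.13350 + 0.05) / (0.04254 + 0.05) = 0.18350 / 0.09254 ≈ 1.9829
Ratio ≈ 1.98:1


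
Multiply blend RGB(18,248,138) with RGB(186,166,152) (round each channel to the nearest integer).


Multiply: C = A×B/255, rounded to nearest integer
R: 18×186/255 = 3348/255 ≈ 13.129 → 13
G: 248×166/255 = 41168/255 ≈ 161.443 → 161
B: 138×152/255 = 20976/255 ≈ 82.259 → 82
= RGB(13, 161, 82)


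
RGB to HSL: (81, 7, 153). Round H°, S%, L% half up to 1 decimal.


Normalize: R'=81/255≈0.3176, G'=7/255≈0.0275, B'=153/255≈0.6000
Max=153/255, Min=7/255, Δ=Max-Min=146/255
L = (Max+Min)/2 = (153+7)/510 = 160/510 = 0.31372… → L = 31.4%
L ≤ 0.5 → S = Δ/(Max+Min) = 146/(153+7) = 146/160 = 0.9125 → S = 91.3%
(the 1/255 factors cancel in S and H, so raw channel differences can be used)
Max is B' → H = 60 × ((R-G)/Δ + 4) = 60 × ((81-7)/146 + 4)
  74/146 + 4 = 0.5068… + 4 = 4.5068…
  H = 60 × 4.5068… = 270.410…° → H = 270.4°
= HSL(270.4°, 91.3%, 31.4%)


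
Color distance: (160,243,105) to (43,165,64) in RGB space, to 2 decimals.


d = √[(R₁-R₂)² + (G₁-G₂)² + (B₁-B₂)²]
d = √[(160-43)² + (243-165)² + (105-64)²]
d = √[13689 + 6084 + 1681]
d = √21454
d ≈ 146.47


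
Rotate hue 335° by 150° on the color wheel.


New hue = (H + rotation) mod 360
New hue = (335 + 150) mod 360
= 485 mod 360
= 125°


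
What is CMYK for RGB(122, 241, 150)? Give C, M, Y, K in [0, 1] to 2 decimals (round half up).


R'=122/255≈0.4784, G'=241/255≈0.9451, B'=150/255≈0.5882
K = 1 - max(R',G',B') = 1 - 241/255 = 14/255 = 0.05490… → 0.05
(1-R'-K)/(1-K) simplifies to (max-R)/max with max = 241:
C = (241-122)/241 = 119/241 = 0.49377… → 0.49
M = (241-241)/241 = 0/241 = 0 → 0.00
Y = (241-150)/241 = 91/241 = 0.37759… → 0.38
= CMYK(0.49, 0.00, 0.38, 0.05)


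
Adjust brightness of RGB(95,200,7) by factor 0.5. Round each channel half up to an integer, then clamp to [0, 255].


Multiply each channel by 0.5, round half up, clamp to [0, 255]
R: 95×0.5 = 47.5 → round → 48
G: 200×0.5 = 100
B: 7×0.5 = 3.5 → round → 4
= RGB(48, 100, 4)


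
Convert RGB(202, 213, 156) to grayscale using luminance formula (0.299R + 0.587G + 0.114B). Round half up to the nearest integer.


Gray = 0.299×R + 0.587×G + 0.114×B
Gray = 0.299×202 + 0.587×213 + 0.114×156
Gray = 60.398 + 125.031 + 17.784
Gray = 203.213 → round half up → 203
Gray = 203


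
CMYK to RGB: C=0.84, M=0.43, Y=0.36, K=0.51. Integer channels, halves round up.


R = 255 × (1-C) × (1-K) = 255 × 0.16 × 0.49 = 19.992 → 20
G = 255 × (1-M) × (1-K) = 255 × 0.57 × 0.49 = 71.2215 → 71
B = 255 × (1-Y) × (1-K) = 255 × 0.64 × 0.49 = 79.968 → 80
= RGB(20, 71, 80)


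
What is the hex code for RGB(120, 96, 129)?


R = 120 → 78 (hex)
G = 96 → 60 (hex)
B = 129 → 81 (hex)
Hex = #786081


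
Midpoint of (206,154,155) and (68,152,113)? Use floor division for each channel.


Midpoint: each channel = ⌊(C₁+C₂)/2⌋
R: ⌊(206+68)/2⌋ = 137
G: ⌊(154+152)/2⌋ = 153
B: ⌊(155+113)/2⌋ = 134
= RGB(137, 153, 134)


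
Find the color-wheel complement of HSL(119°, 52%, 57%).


Complement = opposite side of color wheel = hue + 180°
H' = (119 + 180) mod 360 = 299°
S and L unchanged.
= HSL(299°, 52%, 57%)


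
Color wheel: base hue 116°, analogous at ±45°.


Base hue: 116°
Left analog: (116 - 45) mod 360 = 71°
Right analog: (116 + 45) mod 360 = 161°
Analogous hues = 71° and 161°


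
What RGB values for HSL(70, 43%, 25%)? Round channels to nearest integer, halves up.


H=70°, S=0.43, L=0.25
C = (1-|2L-1|)×S = (1-|-0.50|)×0.43 = 0.215
H' = H/60 = 70/60 ≈ 1.1667; X = C×(1-|H' mod 2 - 1|) ≈ 0.1792
m = L - C/2 = 0.25 - 0.1075 = 0.1425
Sector ⌊H'⌋ = 1 → (R',G',B') = (≈0.1792, 0.215, 0.0)
RGB = ((R'+m)×255, (G'+m)×255, (B'+m)×255) = (82.025, 91.1625, 36.3375)
Round half up → RGB(82, 91, 36)


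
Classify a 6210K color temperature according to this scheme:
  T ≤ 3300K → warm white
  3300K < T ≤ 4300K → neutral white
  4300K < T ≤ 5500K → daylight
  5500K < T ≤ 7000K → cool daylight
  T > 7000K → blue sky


Temperature: 6210K
5500K < 6210K ≤ 7000K → cool daylight
Classification: cool daylight


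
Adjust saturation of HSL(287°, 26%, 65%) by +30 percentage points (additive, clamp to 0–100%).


Original S = 26%
Adjustment = +30 percentage points
New S = 26 + (30) = 56
Clamp to [0, 100] → 56
= HSL(287°, 56%, 65%)


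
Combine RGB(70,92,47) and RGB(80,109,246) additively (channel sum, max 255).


Additive: each channel = min(255, C₁+C₂)
R: 70+80 = 150 → 150
G: 92+109 = 201 → 201
B: 47+246 = 293 → 255
= RGB(150, 201, 255)


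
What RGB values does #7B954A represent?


7B → 123 (R)
95 → 149 (G)
4A → 74 (B)
= RGB(123, 149, 74)


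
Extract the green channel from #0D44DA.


Color: #0D44DA
R = 0D = 13
G = 44 = 68
B = DA = 218
Green = 68


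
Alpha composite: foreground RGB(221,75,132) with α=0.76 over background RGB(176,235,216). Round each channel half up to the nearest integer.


C = α×F + (1-α)×B, with 1-α = 0.24
R: 0.76×221 + 0.24×176 = 167.96 + 42.24 = 210.20 → 210
G: 0.76×75 + 0.24×235 = 57.00 + 56.40 = 113.40 → 113
B: 0.76×132 + 0.24×216 = 100.32 + 51.84 = 152.16 → 152
= RGB(210, 113, 152)


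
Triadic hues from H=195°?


Triadic: equally spaced at 120° intervals
H1 = 195°
H2 = (195 + 120) mod 360 = 315°
H3 = (195 + 240) mod 360 = 75°
Triadic = 195°, 315°, 75°


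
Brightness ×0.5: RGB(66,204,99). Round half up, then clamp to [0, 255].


Multiply each channel by 0.5, round half up, clamp to [0, 255]
R: 66×0.5 = 33
G: 204×0.5 = 102
B: 99×0.5 = 49.5 → round → 50
= RGB(33, 102, 50)


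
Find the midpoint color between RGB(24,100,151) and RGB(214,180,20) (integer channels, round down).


Midpoint: each channel = ⌊(C₁+C₂)/2⌋
R: ⌊(24+214)/2⌋ = 119
G: ⌊(100+180)/2⌋ = 140
B: ⌊(151+20)/2⌋ = 85
= RGB(119, 140, 85)


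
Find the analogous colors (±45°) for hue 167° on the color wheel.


Base hue: 167°
Left analog: (167 - 45) mod 360 = 122°
Right analog: (167 + 45) mod 360 = 212°
Analogous hues = 122° and 212°


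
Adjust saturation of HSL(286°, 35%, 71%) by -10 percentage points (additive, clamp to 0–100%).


Original S = 35%
Adjustment = -10 percentage points
New S = 35 + (-10) = 25
Clamp to [0, 100] → 25
= HSL(286°, 25%, 71%)


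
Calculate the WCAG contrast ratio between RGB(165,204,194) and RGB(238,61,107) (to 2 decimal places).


Linearize each sRGB channel c=v/255: c/12.92 if c ≤ 0.04045 else ((c+0.055)/1.055)^2.4
L = 0.2126×R_lin + 0.7152×G_lin + 0.0722×B_lin
Color 1 (165,204,194):
  R=165: 165/255≈0.6471 > 0.04045 → ((0.6471+0.055)/1.055)^2.4 ≈ 0.37626
  G=204: 204/255≈0.8000 > 0.04045 → ((0.8000+0.055)/1.055)^2.4 ≈ 0.60383
  B=194: 194/255≈0.7608 > 0.04045 → ((0.7608+0.055)/1.055)^2.4 ≈ 0.53948
  L1 = 0.2126×0.37626 + 0.7152×0.60383 + 0.0722×0.53948 ≈ 0.55080
Color 2 (238,61,107):
  R=238: 238/255≈0.9333 > 0.04045 → ((0.9333+0.055)/1.055)^2.4 ≈ 0.85499
  G=61: 61/255≈0.2392 > 0.04045 → ((0.2392+0.055)/1.055)^2.4 ≈ 0.04667
  B=107: 107/255≈0.4196 > 0.04045 → ((0.4196+0.055)/1.055)^2.4 ≈ 0.14703
  L2 = 0.2126×0.85499 + 0.7152×0.04667 + 0.0722×0.14703 ≈ 0.22576
Lighter = 0.55080, Darker = 0.22576
Ratio = (L_lighter + 0.05) / (L_darker + 0.05)
Ratio = (0.55080 + 0.05) / (0.22576 + 0.05) = 0.60080 / 0.27576 ≈ 2.1787
Ratio ≈ 2.18:1


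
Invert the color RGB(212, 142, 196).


Invert: (255-R, 255-G, 255-B)
R: 255-212 = 43
G: 255-142 = 113
B: 255-196 = 59
= RGB(43, 113, 59)


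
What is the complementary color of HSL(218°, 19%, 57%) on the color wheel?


Complement = opposite side of color wheel = hue + 180°
H' = (218 + 180) mod 360 = 38°
S and L unchanged.
= HSL(38°, 19%, 57%)


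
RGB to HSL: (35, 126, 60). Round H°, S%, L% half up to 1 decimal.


Normalize: R'=35/255≈0.1373, G'=126/255≈0.4941, B'=60/255≈0.2353
Max=126/255, Min=35/255, Δ=Max-Min=91/255
L = (Max+Min)/2 = (126+35)/510 = 161/510 = 0.31568… → L = 31.6%
L ≤ 0.5 → S = Δ/(Max+Min) = 91/(126+35) = 91/161 = 0.56521… → S = 56.5%
(the 1/255 factors cancel in S and H, so raw channel differences can be used)
Max is G' → H = 60 × ((B-R)/Δ + 2) = 60 × ((60-35)/91 + 2)
  25/91 + 2 = 0.2747… + 2 = 2.2747…
  H = 60 × 2.2747… = 136.483…° → H = 136.5°
= HSL(136.5°, 56.5%, 31.6%)


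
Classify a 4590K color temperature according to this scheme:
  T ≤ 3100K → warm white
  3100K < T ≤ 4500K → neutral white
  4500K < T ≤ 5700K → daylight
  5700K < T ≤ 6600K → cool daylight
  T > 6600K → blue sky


Temperature: 4590K
4500K < 4590K ≤ 5700K → daylight
Classification: daylight


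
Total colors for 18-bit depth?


Colors = 2^bits = 2^18
= 262,144 colors


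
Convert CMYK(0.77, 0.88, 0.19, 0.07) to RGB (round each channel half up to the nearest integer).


R = 255 × (1-C) × (1-K) = 255 × 0.23 × 0.93 = 54.5445 → 55
G = 255 × (1-M) × (1-K) = 255 × 0.12 × 0.93 = 28.458 → 28
B = 255 × (1-Y) × (1-K) = 255 × 0.81 × 0.93 = 192.0915 → 192
= RGB(55, 28, 192)


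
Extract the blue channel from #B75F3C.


Color: #B75F3C
R = B7 = 183
G = 5F = 95
B = 3C = 60
Blue = 60


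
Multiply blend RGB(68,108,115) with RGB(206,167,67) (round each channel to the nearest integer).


Multiply: C = A×B/255, rounded to nearest integer
R: 68×206/255 = 14008/255 ≈ 54.933 → 55
G: 108×167/255 = 18036/255 ≈ 70.729 → 71
B: 115×67/255 = 7705/255 ≈ 30.216 → 30
= RGB(55, 71, 30)


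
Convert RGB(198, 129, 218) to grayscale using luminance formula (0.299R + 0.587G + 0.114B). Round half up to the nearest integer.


Gray = 0.299×R + 0.587×G + 0.114×B
Gray = 0.299×198 + 0.587×129 + 0.114×218
Gray = 59.202 + 75.723 + 24.852
Gray = 159.777 → round half up → 160
Gray = 160


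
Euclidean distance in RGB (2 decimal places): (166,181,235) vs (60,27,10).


d = √[(R₁-R₂)² + (G₁-G₂)² + (B₁-B₂)²]
d = √[(166-60)² + (181-27)² + (235-10)²]
d = √[11236 + 23716 + 50625]
d = √85577
d ≈ 292.54


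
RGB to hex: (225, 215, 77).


R = 225 → E1 (hex)
G = 215 → D7 (hex)
B = 77 → 4D (hex)
Hex = #E1D74D


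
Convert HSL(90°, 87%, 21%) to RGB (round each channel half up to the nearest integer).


H=90°, S=0.87, L=0.21
C = (1-|2L-1|)×S = (1-|-0.58|)×0.87 = 0.3654
H' = H/60 = 90/60 ≈ 1.5000; X = C×(1-|H' mod 2 - 1|) = 0.1827
m = L - C/2 = 0.21 - 0.1827 = 0.0273
Sector ⌊H'⌋ = 1 → (R',G',B') = (0.1827, 0.3654, 0.0)
RGB = ((R'+m)×255, (G'+m)×255, (B'+m)×255) = (53.55, 100.1385, 6.9615)
Round half up → RGB(54, 100, 7)


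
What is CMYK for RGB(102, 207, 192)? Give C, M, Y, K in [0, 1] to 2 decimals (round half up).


R'=102/255≈0.4000, G'=207/255≈0.8118, B'=192/255≈0.7529
K = 1 - max(R',G',B') = 1 - 207/255 = 48/255 = 0.18823… → 0.19
(1-R'-K)/(1-K) simplifies to (max-R)/max with max = 207:
C = (207-102)/207 = 105/207 = 0.50724… → 0.51
M = (207-207)/207 = 0/207 = 0 → 0.00
Y = (207-192)/207 = 15/207 = 0.07246… → 0.07
= CMYK(0.51, 0.00, 0.07, 0.19)


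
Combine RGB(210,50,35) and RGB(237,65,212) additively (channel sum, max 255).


Additive: each channel = min(255, C₁+C₂)
R: 210+237 = 447 → 255
G: 50+65 = 115 → 115
B: 35+212 = 247 → 247
= RGB(255, 115, 247)


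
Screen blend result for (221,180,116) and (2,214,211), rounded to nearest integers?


Screen: C = 255 - (255-A)×(255-B)/255, rounded to nearest integer
R: 255 - (255-221)×(255-2)/255 = 255 - 8602/255 ≈ 255 - 33.733 = 221.267 → 221
G: 255 - (255-180)×(255-214)/255 = 255 - 3075/255 ≈ 255 - 12.059 = 242.941 → 243
B: 255 - (255-116)×(255-211)/255 = 255 - 6116/255 ≈ 255 - 23.984 = 231.016 → 231
= RGB(221, 243, 231)


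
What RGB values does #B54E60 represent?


B5 → 181 (R)
4E → 78 (G)
60 → 96 (B)
= RGB(181, 78, 96)


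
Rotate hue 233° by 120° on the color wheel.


New hue = (H + rotation) mod 360
New hue = (233 + 120) mod 360
= 353 mod 360
= 353°


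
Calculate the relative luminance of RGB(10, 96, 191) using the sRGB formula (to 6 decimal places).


Linearize each channel (sRGB transfer function): c = v/255; c_lin = c/12.92 if c ≤ 0.04045, else ((c+0.055)/1.055)^2.4
  R: 10/255 ≈ 0.039216 ≤ 0.04045 → 0.039216/12.92 ≈ 0.003035
  G: 96/255 ≈ 0.376471 > 0.04045 → ((0.376471+0.055)/1.055)^2.4 ≈ 0.116971
  B: 191/255 ≈ 0.749020 > 0.04045 → ((0.749020+0.055)/1.055)^2.4 ≈ 0.520996
R_lin = 0.003035, G_lin = 0.116971, B_lin = 0.520996
L = 0.2126×R + 0.7152×G + 0.0722×B
L = 0.2126×0.003035 + 0.7152×0.116971 + 0.0722×0.520996
L ≈ 0.121919


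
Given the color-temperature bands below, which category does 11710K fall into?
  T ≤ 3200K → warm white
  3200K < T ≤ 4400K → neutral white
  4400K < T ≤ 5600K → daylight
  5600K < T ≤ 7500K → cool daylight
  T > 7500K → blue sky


Temperature: 11710K
11710K > 7500K → blue sky
Classification: blue sky


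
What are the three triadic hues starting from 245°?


Triadic: equally spaced at 120° intervals
H1 = 245°
H2 = (245 + 120) mod 360 = 5°
H3 = (245 + 240) mod 360 = 125°
Triadic = 245°, 5°, 125°


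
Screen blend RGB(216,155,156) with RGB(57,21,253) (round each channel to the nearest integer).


Screen: C = 255 - (255-A)×(255-B)/255, rounded to nearest integer
R: 255 - (255-216)×(255-57)/255 = 255 - 7722/255 ≈ 255 - 30.282 = 224.718 → 225
G: 255 - (255-155)×(255-21)/255 = 255 - 23400/255 ≈ 255 - 91.765 = 163.235 → 163
B: 255 - (255-156)×(255-253)/255 = 255 - 198/255 ≈ 255 - 0.776 = 254.224 → 254
= RGB(225, 163, 254)


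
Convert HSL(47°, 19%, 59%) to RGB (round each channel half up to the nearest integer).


H=47°, S=0.19, L=0.59
C = (1-|2L-1|)×S = (1-|0.18|)×0.19 = 0.1558
H' = H/60 = 47/60 ≈ 0.7833; X = C×(1-|H' mod 2 - 1|) ≈ 0.1220
m = L - C/2 = 0.59 - 0.0779 = 0.5121
Sector ⌊H'⌋ = 0 → (R',G',B') = (0.1558, ≈0.1220, 0.0)
RGB = ((R'+m)×255, (G'+m)×255, (B'+m)×255) = (170.3145, 161.70655, 130.5855)
Round half up → RGB(170, 162, 131)


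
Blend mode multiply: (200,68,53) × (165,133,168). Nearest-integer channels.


Multiply: C = A×B/255, rounded to nearest integer
R: 200×165/255 = 33000/255 ≈ 129.412 → 129
G: 68×133/255 = 9044/255 ≈ 35.467 → 35
B: 53×168/255 = 8904/255 ≈ 34.918 → 35
= RGB(129, 35, 35)


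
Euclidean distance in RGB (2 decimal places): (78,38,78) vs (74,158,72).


d = √[(R₁-R₂)² + (G₁-G₂)² + (B₁-B₂)²]
d = √[(78-74)² + (38-158)² + (78-72)²]
d = √[16 + 14400 + 36]
d = √14452
d ≈ 120.22


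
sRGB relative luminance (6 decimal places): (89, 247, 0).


Linearize each channel (sRGB transfer function): c = v/255; c_lin = c/12.92 if c ≤ 0.04045, else ((c+0.055)/1.055)^2.4
  R: 89/255 ≈ 0.349020 > 0.04045 → ((0.349020+0.055)/1.055)^2.4 ≈ 0.099899
  G: 247/255 ≈ 0.968627 > 0.04045 → ((0.968627+0.055)/1.055)^2.4 ≈ 0.930111
  B: 0/255 ≈ 0.000000 ≤ 0.04045 → 0.000000/12.92 ≈ 0.000000
R_lin = 0.099899, G_lin = 0.930111, B_lin = 0.000000
L = 0.2126×R + 0.7152×G + 0.0722×B
L = 0.2126×0.099899 + 0.7152×0.930111 + 0.0722×0.000000
L ≈ 0.686454


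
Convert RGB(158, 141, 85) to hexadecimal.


R = 158 → 9E (hex)
G = 141 → 8D (hex)
B = 85 → 55 (hex)
Hex = #9E8D55


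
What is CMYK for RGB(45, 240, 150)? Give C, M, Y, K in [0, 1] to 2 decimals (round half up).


R'=45/255≈0.1765, G'=240/255≈0.9412, B'=150/255≈0.5882
K = 1 - max(R',G',B') = 1 - 240/255 = 15/255 = 0.05882… → 0.06
(1-R'-K)/(1-K) simplifies to (max-R)/max with max = 240:
C = (240-45)/240 = 195/240 = 0.8125 → 0.81
M = (240-240)/240 = 0/240 = 0 → 0.00
Y = (240-150)/240 = 90/240 = 0.375 → 0.38
= CMYK(0.81, 0.00, 0.38, 0.06)


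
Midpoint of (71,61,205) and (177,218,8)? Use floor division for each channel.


Midpoint: each channel = ⌊(C₁+C₂)/2⌋
R: ⌊(71+177)/2⌋ = 124
G: ⌊(61+218)/2⌋ = 139
B: ⌊(205+8)/2⌋ = 106
= RGB(124, 139, 106)


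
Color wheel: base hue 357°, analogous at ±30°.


Base hue: 357°
Left analog: (357 - 30) mod 360 = 327°
Right analog: (357 + 30) mod 360 = 27°
Analogous hues = 327° and 27°


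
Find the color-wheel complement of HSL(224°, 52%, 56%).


Complement = opposite side of color wheel = hue + 180°
H' = (224 + 180) mod 360 = 44°
S and L unchanged.
= HSL(44°, 52%, 56%)


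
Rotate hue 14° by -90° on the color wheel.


New hue = (H + rotation) mod 360
New hue = (14 -90) mod 360
= -76 mod 360
= 284°


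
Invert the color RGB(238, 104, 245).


Invert: (255-R, 255-G, 255-B)
R: 255-238 = 17
G: 255-104 = 151
B: 255-245 = 10
= RGB(17, 151, 10)


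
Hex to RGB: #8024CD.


80 → 128 (R)
24 → 36 (G)
CD → 205 (B)
= RGB(128, 36, 205)


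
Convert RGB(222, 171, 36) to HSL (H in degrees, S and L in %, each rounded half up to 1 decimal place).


Normalize: R'=222/255≈0.8706, G'=171/255≈0.6706, B'=36/255≈0.1412
Max=222/255, Min=36/255, Δ=Max-Min=186/255
L = (Max+Min)/2 = (222+36)/510 = 258/510 = 0.50588… → L = 50.6%
L > 0.5 → S = Δ/(2-Max-Min) = 186/(510-222-36) = 186/252 = 0.73809… → S = 73.8%
(the 1/255 factors cancel in S and H, so raw channel differences can be used)
Max is R' → H = 60 × (((G-B)/Δ) mod 6) = 60 × (((171-36)/186) mod 6)
  135/186 = 0.7258…
  H = 60 × 0.7258… = 43.548…° → H = 43.5°
= HSL(43.5°, 73.8%, 50.6%)


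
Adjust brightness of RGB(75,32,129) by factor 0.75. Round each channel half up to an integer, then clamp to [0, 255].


Multiply each channel by 0.75, round half up, clamp to [0, 255]
R: 75×0.75 = 56.25 → round → 56
G: 32×0.75 = 24
B: 129×0.75 = 96.75 → round → 97
= RGB(56, 24, 97)


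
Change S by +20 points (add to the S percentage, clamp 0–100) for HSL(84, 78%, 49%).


Original S = 78%
Adjustment = +20 percentage points
New S = 78 + (20) = 98
Clamp to [0, 100] → 98
= HSL(84°, 98%, 49%)


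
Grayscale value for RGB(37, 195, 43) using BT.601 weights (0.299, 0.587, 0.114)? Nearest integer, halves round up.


Gray = 0.299×R + 0.587×G + 0.114×B
Gray = 0.299×37 + 0.587×195 + 0.114×43
Gray = 11.063 + 114.465 + 4.902
Gray = 130.430 → round half up → 130
Gray = 130


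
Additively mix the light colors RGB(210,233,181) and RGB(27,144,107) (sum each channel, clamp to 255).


Additive: each channel = min(255, C₁+C₂)
R: 210+27 = 237 → 237
G: 233+144 = 377 → 255
B: 181+107 = 288 → 255
= RGB(237, 255, 255)


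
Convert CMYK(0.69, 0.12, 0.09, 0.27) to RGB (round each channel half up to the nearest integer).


R = 255 × (1-C) × (1-K) = 255 × 0.31 × 0.73 = 57.7065 → 58
G = 255 × (1-M) × (1-K) = 255 × 0.88 × 0.73 = 163.812 → 164
B = 255 × (1-Y) × (1-K) = 255 × 0.91 × 0.73 = 169.3965 → 169
= RGB(58, 164, 169)


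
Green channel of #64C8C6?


Color: #64C8C6
R = 64 = 100
G = C8 = 200
B = C6 = 198
Green = 200


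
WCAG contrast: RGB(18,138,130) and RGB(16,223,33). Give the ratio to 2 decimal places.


Linearize each sRGB channel c=v/255: c/12.92 if c ≤ 0.04045 else ((c+0.055)/1.055)^2.4
L = 0.2126×R_lin + 0.7152×G_lin + 0.0722×B_lin
Color 1 (18,138,130):
  R=18: 18/255≈0.0706 > 0.04045 → ((0.0706+0.055)/1.055)^2.4 ≈ 0.00605
  G=138: 138/255≈0.5412 > 0.04045 → ((0.5412+0.055)/1.055)^2.4 ≈ 0.25415
  B=130: 130/255≈0.5098 > 0.04045 → ((0.5098+0.055)/1.055)^2.4 ≈ 0.22323
  L1 = 0.2126×0.00605 + 0.7152×0.25415 + 0.0722×0.22323 ≈ 0.19917
Color 2 (16,223,33):
  R=16: 16/255≈0.0627 > 0.04045 → ((0.0627+0.055)/1.055)^2.4 ≈ 0.00518
  G=223: 223/255≈0.8745 > 0.04045 → ((0.8745+0.055)/1.055)^2.4 ≈ 0.73791
  B=33: 33/255≈0.1294 > 0.04045 → ((0.1294+0.055)/1.055)^2.4 ≈ 0.01521
  L2 = 0.2126×0.00518 + 0.7152×0.73791 + 0.0722×0.01521 ≈ 0.52995
Lighter = 0.52995, Darker = 0.19917
Ratio = (L_lighter + 0.05) / (L_darker + 0.05)
Ratio = (0.52995 + 0.05) / (0.19917 + 0.05) = 0.57995 / 0.24917 ≈ 2.3275
Ratio ≈ 2.33:1


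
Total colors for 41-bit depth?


Colors = 2^bits = 2^41
= 2,199,023,255,552 colors


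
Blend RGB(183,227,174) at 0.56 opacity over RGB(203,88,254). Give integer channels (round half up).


C = α×F + (1-α)×B, with 1-α = 0.44
R: 0.56×183 + 0.44×203 = 102.48 + 89.32 = 191.80 → 192
G: 0.56×227 + 0.44×88 = 127.12 + 38.72 = 165.84 → 166
B: 0.56×174 + 0.44×254 = 97.44 + 111.76 = 209.20 → 209
= RGB(192, 166, 209)


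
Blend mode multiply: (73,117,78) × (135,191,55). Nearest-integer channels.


Multiply: C = A×B/255, rounded to nearest integer
R: 73×135/255 = 9855/255 ≈ 38.647 → 39
G: 117×191/255 = 22347/255 ≈ 87.635 → 88
B: 78×55/255 = 4290/255 ≈ 16.824 → 17
= RGB(39, 88, 17)


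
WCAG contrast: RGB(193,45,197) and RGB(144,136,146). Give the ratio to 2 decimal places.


Linearize each sRGB channel c=v/255: c/12.92 if c ≤ 0.04045 else ((c+0.055)/1.055)^2.4
L = 0.2126×R_lin + 0.7152×G_lin + 0.0722×B_lin
Color 1 (193,45,197):
  R=193: 193/255≈0.7569 > 0.04045 → ((0.7569+0.055)/1.055)^2.4 ≈ 0.53328
  G=45: 45/255≈0.1765 > 0.04045 → ((0.1765+0.055)/1.055)^2.4 ≈ 0.02624
  B=197: 197/255≈0.7725 > 0.04045 → ((0.7725+0.055)/1.055)^2.4 ≈ 0.55834
  L1 = 0.2126×0.53328 + 0.7152×0.02624 + 0.0722×0.55834 ≈ 0.17245
Color 2 (144,136,146):
  R=144: 144/255≈0.5647 > 0.04045 → ((0.5647+0.055)/1.055)^2.4 ≈ 0.27889
  G=136: 136/255≈0.5333 > 0.04045 → ((0.5333+0.055)/1.055)^2.4 ≈ 0.24620
  B=146: 146/255≈0.5725 > 0.04045 → ((0.5725+0.055)/1.055)^2.4 ≈ 0.28744
  L2 = 0.2126×0.27889 + 0.7152×0.24620 + 0.0722×0.28744 ≈ 0.25613
Lighter = 0.25613, Darker = 0.17245
Ratio = (L_lighter + 0.05) / (L_darker + 0.05)
Ratio = (0.25613 + 0.05) / (0.17245 + 0.05) = 0.30613 / 0.22245 ≈ 1.3761
Ratio ≈ 1.38:1


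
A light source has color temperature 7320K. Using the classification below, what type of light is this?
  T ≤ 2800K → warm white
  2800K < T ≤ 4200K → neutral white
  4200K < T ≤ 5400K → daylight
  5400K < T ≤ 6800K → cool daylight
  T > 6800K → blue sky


Temperature: 7320K
7320K > 6800K → blue sky
Classification: blue sky


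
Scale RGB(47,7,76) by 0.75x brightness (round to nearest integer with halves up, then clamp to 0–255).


Multiply each channel by 0.75, round half up, clamp to [0, 255]
R: 47×0.75 = 35.25 → round → 35
G: 7×0.75 = 5.25 → round → 5
B: 76×0.75 = 57
= RGB(35, 5, 57)


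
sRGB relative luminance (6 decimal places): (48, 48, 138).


Linearize each channel (sRGB transfer function): c = v/255; c_lin = c/12.92 if c ≤ 0.04045, else ((c+0.055)/1.055)^2.4
  R: 48/255 ≈ 0.188235 > 0.04045 → ((0.188235+0.055)/1.055)^2.4 ≈ 0.029557
  G: 48/255 ≈ 0.188235 > 0.04045 → ((0.188235+0.055)/1.055)^2.4 ≈ 0.029557
  B: 138/255 ≈ 0.541176 > 0.04045 → ((0.541176+0.055)/1.055)^2.4 ≈ 0.254152
R_lin = 0.029557, G_lin = 0.029557, B_lin = 0.254152
L = 0.2126×R + 0.7152×G + 0.0722×B
L = 0.2126×0.029557 + 0.7152×0.029557 + 0.0722×0.254152
L ≈ 0.045773


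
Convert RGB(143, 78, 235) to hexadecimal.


R = 143 → 8F (hex)
G = 78 → 4E (hex)
B = 235 → EB (hex)
Hex = #8F4EEB


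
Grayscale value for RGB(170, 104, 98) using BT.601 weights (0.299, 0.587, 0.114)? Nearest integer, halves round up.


Gray = 0.299×R + 0.587×G + 0.114×B
Gray = 0.299×170 + 0.587×104 + 0.114×98
Gray = 50.830 + 61.048 + 11.172
Gray = 123.050 → round half up → 123
Gray = 123


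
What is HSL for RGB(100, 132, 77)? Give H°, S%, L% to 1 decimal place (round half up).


Normalize: R'=100/255≈0.3922, G'=132/255≈0.5176, B'=77/255≈0.3020
Max=132/255, Min=77/255, Δ=Max-Min=55/255
L = (Max+Min)/2 = (132+77)/510 = 209/510 = 0.40980… → L = 41.0%
L ≤ 0.5 → S = Δ/(Max+Min) = 55/(132+77) = 55/209 = 0.26315… → S = 26.3%
(the 1/255 factors cancel in S and H, so raw channel differences can be used)
Max is G' → H = 60 × ((B-R)/Δ + 2) = 60 × ((77-100)/55 + 2)
  -23/55 + 2 = -0.4181… + 2 = 1.5818…
  H = 60 × 1.5818… = 94.909…° → H = 94.9°
= HSL(94.9°, 26.3%, 41.0%)


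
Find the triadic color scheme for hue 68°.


Triadic: equally spaced at 120° intervals
H1 = 68°
H2 = (68 + 120) mod 360 = 188°
H3 = (68 + 240) mod 360 = 308°
Triadic = 68°, 188°, 308°


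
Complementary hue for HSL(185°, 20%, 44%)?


Complement = opposite side of color wheel = hue + 180°
H' = (185 + 180) mod 360 = 5°
S and L unchanged.
= HSL(5°, 20%, 44%)


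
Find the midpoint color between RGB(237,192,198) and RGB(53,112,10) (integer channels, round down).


Midpoint: each channel = ⌊(C₁+C₂)/2⌋
R: ⌊(237+53)/2⌋ = 145
G: ⌊(192+112)/2⌋ = 152
B: ⌊(198+10)/2⌋ = 104
= RGB(145, 152, 104)


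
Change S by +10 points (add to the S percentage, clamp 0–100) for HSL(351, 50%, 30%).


Original S = 50%
Adjustment = +10 percentage points
New S = 50 + (10) = 60
Clamp to [0, 100] → 60
= HSL(351°, 60%, 30%)


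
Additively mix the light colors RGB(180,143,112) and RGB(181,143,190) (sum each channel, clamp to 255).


Additive: each channel = min(255, C₁+C₂)
R: 180+181 = 361 → 255
G: 143+143 = 286 → 255
B: 112+190 = 302 → 255
= RGB(255, 255, 255)


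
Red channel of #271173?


Color: #271173
R = 27 = 39
G = 11 = 17
B = 73 = 115
Red = 39


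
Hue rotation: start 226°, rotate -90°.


New hue = (H + rotation) mod 360
New hue = (226 -90) mod 360
= 136 mod 360
= 136°


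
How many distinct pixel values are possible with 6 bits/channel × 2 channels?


Total bits = 6 bits/channel × 2 channels = 12 bits
Distinct pixel values = 2^12
= 4,096 pixel values


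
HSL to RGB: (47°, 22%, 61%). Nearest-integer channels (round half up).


H=47°, S=0.22, L=0.61
C = (1-|2L-1|)×S = (1-|0.22|)×0.22 = 0.1716
H' = H/60 = 47/60 ≈ 0.7833; X = C×(1-|H' mod 2 - 1|) = 0.13442
m = L - C/2 = 0.61 - 0.0858 = 0.5242
Sector ⌊H'⌋ = 0 → (R',G',B') = (0.1716, 0.13442, 0.0)
RGB = ((R'+m)×255, (G'+m)×255, (B'+m)×255) = (177.429, 167.9481, 133.671)
Round half up → RGB(177, 168, 134)


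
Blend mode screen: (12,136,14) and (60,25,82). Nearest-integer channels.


Screen: C = 255 - (255-A)×(255-B)/255, rounded to nearest integer
R: 255 - (255-12)×(255-60)/255 = 255 - 47385/255 ≈ 255 - 185.824 = 69.176 → 69
G: 255 - (255-136)×(255-25)/255 = 255 - 27370/255 ≈ 255 - 107.333 = 147.667 → 148
B: 255 - (255-14)×(255-82)/255 = 255 - 41693/255 ≈ 255 - 163.502 = 91.498 → 91
= RGB(69, 148, 91)


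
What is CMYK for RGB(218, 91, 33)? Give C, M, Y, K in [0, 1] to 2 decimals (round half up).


R'=218/255≈0.8549, G'=91/255≈0.3569, B'=33/255≈0.1294
K = 1 - max(R',G',B') = 1 - 218/255 = 37/255 = 0.14509… → 0.15
(1-R'-K)/(1-K) simplifies to (max-R)/max with max = 218:
C = (218-218)/218 = 0/218 = 0 → 0.00
M = (218-91)/218 = 127/218 = 0.58256… → 0.58
Y = (218-33)/218 = 185/218 = 0.84862… → 0.85
= CMYK(0.00, 0.58, 0.85, 0.15)


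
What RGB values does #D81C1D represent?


D8 → 216 (R)
1C → 28 (G)
1D → 29 (B)
= RGB(216, 28, 29)


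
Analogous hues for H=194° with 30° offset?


Base hue: 194°
Left analog: (194 - 30) mod 360 = 164°
Right analog: (194 + 30) mod 360 = 224°
Analogous hues = 164° and 224°


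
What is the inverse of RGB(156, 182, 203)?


Invert: (255-R, 255-G, 255-B)
R: 255-156 = 99
G: 255-182 = 73
B: 255-203 = 52
= RGB(99, 73, 52)


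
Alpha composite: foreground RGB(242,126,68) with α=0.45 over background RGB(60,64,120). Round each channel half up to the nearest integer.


C = α×F + (1-α)×B, with 1-α = 0.55
R: 0.45×242 + 0.55×60 = 108.90 + 33.00 = 141.90 → 142
G: 0.45×126 + 0.55×64 = 56.70 + 35.20 = 91.90 → 92
B: 0.45×68 + 0.55×120 = 30.60 + 66.00 = 96.60 → 97
= RGB(142, 92, 97)


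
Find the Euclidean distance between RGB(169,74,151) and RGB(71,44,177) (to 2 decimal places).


d = √[(R₁-R₂)² + (G₁-G₂)² + (B₁-B₂)²]
d = √[(169-71)² + (74-44)² + (151-177)²]
d = √[9604 + 900 + 676]
d = √11180
d ≈ 105.74


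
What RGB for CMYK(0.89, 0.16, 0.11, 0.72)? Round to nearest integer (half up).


R = 255 × (1-C) × (1-K) = 255 × 0.11 × 0.28 = 7.854 → 8
G = 255 × (1-M) × (1-K) = 255 × 0.84 × 0.28 = 59.976 → 60
B = 255 × (1-Y) × (1-K) = 255 × 0.89 × 0.28 = 63.546 → 64
= RGB(8, 60, 64)


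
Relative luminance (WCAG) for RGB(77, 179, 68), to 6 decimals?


Linearize each channel (sRGB transfer function): c = v/255; c_lin = c/12.92 if c ≤ 0.04045, else ((c+0.055)/1.055)^2.4
  R: 77/255 ≈ 0.301961 > 0.04045 → ((0.301961+0.055)/1.055)^2.4 ≈ 0.074214
  G: 179/255 ≈ 0.701961 > 0.04045 → ((0.701961+0.055)/1.055)^2.4 ≈ 0.450786
  B: 68/255 ≈ 0.266667 > 0.04045 → ((0.266667+0.055)/1.055)^2.4 ≈ 0.057805
R_lin = 0.074214, G_lin = 0.450786, B_lin = 0.057805
L = 0.2126×R + 0.7152×G + 0.0722×B
L = 0.2126×0.074214 + 0.7152×0.450786 + 0.0722×0.057805
L ≈ 0.342353


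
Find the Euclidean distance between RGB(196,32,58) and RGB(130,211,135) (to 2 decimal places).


d = √[(R₁-R₂)² + (G₁-G₂)² + (B₁-B₂)²]
d = √[(196-130)² + (32-211)² + (58-135)²]
d = √[4356 + 32041 + 5929]
d = √42326
d ≈ 205.73


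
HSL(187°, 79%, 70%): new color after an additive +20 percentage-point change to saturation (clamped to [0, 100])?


Original S = 79%
Adjustment = +20 percentage points
New S = 79 + (20) = 99
Clamp to [0, 100] → 99
= HSL(187°, 99%, 70%)


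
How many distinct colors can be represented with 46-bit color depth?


Colors = 2^bits = 2^46
= 70,368,744,177,664 colors


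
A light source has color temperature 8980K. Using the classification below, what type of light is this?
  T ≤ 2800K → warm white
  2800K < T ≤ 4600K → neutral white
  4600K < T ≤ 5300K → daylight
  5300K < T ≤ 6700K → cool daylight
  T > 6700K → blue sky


Temperature: 8980K
8980K > 6700K → blue sky
Classification: blue sky


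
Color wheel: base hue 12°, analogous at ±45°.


Base hue: 12°
Left analog: (12 - 45) mod 360 = 327°
Right analog: (12 + 45) mod 360 = 57°
Analogous hues = 327° and 57°


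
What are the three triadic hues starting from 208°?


Triadic: equally spaced at 120° intervals
H1 = 208°
H2 = (208 + 120) mod 360 = 328°
H3 = (208 + 240) mod 360 = 88°
Triadic = 208°, 328°, 88°


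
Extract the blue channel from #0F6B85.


Color: #0F6B85
R = 0F = 15
G = 6B = 107
B = 85 = 133
Blue = 133


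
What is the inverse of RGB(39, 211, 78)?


Invert: (255-R, 255-G, 255-B)
R: 255-39 = 216
G: 255-211 = 44
B: 255-78 = 177
= RGB(216, 44, 177)


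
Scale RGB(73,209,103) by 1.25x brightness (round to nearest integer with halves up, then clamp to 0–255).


Multiply each channel by 1.25, round half up, clamp to [0, 255]
R: 73×1.25 = 91.25 → round → 91
G: 209×1.25 = 261.25 → round → 261 → clamp → 255
B: 103×1.25 = 128.75 → round → 129
= RGB(91, 255, 129)


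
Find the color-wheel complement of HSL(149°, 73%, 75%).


Complement = opposite side of color wheel = hue + 180°
H' = (149 + 180) mod 360 = 329°
S and L unchanged.
= HSL(329°, 73%, 75%)


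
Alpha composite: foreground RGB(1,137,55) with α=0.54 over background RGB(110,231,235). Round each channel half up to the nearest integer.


C = α×F + (1-α)×B, with 1-α = 0.46
R: 0.54×1 + 0.46×110 = 0.54 + 50.60 = 51.14 → 51
G: 0.54×137 + 0.46×231 = 73.98 + 106.26 = 180.24 → 180
B: 0.54×55 + 0.46×235 = 29.70 + 108.10 = 137.80 → 138
= RGB(51, 180, 138)


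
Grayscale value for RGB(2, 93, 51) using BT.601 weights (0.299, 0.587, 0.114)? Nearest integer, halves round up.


Gray = 0.299×R + 0.587×G + 0.114×B
Gray = 0.299×2 + 0.587×93 + 0.114×51
Gray = 0.598 + 54.591 + 5.814
Gray = 61.003 → round half up → 61
Gray = 61


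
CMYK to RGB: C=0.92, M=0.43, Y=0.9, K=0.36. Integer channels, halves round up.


R = 255 × (1-C) × (1-K) = 255 × 0.08 × 0.64 = 13.056 → 13
G = 255 × (1-M) × (1-K) = 255 × 0.57 × 0.64 = 93.024 → 93
B = 255 × (1-Y) × (1-K) = 255 × 0.10 × 0.64 = 16.32 → 16
= RGB(13, 93, 16)


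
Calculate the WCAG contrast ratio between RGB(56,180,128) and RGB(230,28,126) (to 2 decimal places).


Linearize each sRGB channel c=v/255: c/12.92 if c ≤ 0.04045 else ((c+0.055)/1.055)^2.4
L = 0.2126×R_lin + 0.7152×G_lin + 0.0722×B_lin
Color 1 (56,180,128):
  R=56: 56/255≈0.2196 > 0.04045 → ((0.2196+0.055)/1.055)^2.4 ≈ 0.03955
  G=180: 180/255≈0.7059 > 0.04045 → ((0.7059+0.055)/1.055)^2.4 ≈ 0.45641
  B=128: 128/255≈0.5020 > 0.04045 → ((0.5020+0.055)/1.055)^2.4 ≈ 0.21586
  L1 = 0.2126×0.03955 + 0.7152×0.45641 + 0.0722×0.21586 ≈ 0.35042
Color 2 (230,28,126):
  R=230: 230/255≈0.9020 > 0.04045 → ((0.9020+0.055)/1.055)^2.4 ≈ 0.79130
  G=28: 28/255≈0.1098 > 0.04045 → ((0.1098+0.055)/1.055)^2.4 ≈ 0.01161
  B=126: 126/255≈0.4941 > 0.04045 → ((0.4941+0.055)/1.055)^2.4 ≈ 0.20864
  L2 = 0.2126×0.79130 + 0.7152×0.01161 + 0.0722×0.20864 ≈ 0.19160
Lighter = 0.35042, Darker = 0.19160
Ratio = (L_lighter + 0.05) / (L_darker + 0.05)
Ratio = (0.35042 + 0.05) / (0.19160 + 0.05) = 0.40042 / 0.24160 ≈ 1.6574
Ratio ≈ 1.66:1


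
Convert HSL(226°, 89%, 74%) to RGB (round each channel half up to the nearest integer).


H=226°, S=0.89, L=0.74
C = (1-|2L-1|)×S = (1-|0.48|)×0.89 = 0.4628
H' = H/60 = 226/60 ≈ 3.7667; X = C×(1-|H' mod 2 - 1|) ≈ 0.1080
m = L - C/2 = 0.74 - 0.2314 = 0.5086
Sector ⌊H'⌋ = 3 → (R',G',B') = (0.0, ≈0.1080, 0.4628)
RGB = ((R'+m)×255, (G'+m)×255, (B'+m)×255) = (129.693, 157.2296, 247.707)
Round half up → RGB(130, 157, 248)


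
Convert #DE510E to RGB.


DE → 222 (R)
51 → 81 (G)
0E → 14 (B)
= RGB(222, 81, 14)


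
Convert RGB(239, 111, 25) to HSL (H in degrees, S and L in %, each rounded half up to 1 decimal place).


Normalize: R'=239/255≈0.9373, G'=111/255≈0.4353, B'=25/255≈0.0980
Max=239/255, Min=25/255, Δ=Max-Min=214/255
L = (Max+Min)/2 = (239+25)/510 = 264/510 = 0.51764… → L = 51.8%
L > 0.5 → S = Δ/(2-Max-Min) = 214/(510-239-25) = 214/246 = 0.86991… → S = 87.0%
(the 1/255 factors cancel in S and H, so raw channel differences can be used)
Max is R' → H = 60 × (((G-B)/Δ) mod 6) = 60 × (((111-25)/214) mod 6)
  86/214 = 0.4018…
  H = 60 × 0.4018… = 24.112…° → H = 24.1°
= HSL(24.1°, 87.0%, 51.8%)


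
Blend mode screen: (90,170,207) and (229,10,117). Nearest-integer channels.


Screen: C = 255 - (255-A)×(255-B)/255, rounded to nearest integer
R: 255 - (255-90)×(255-229)/255 = 255 - 4290/255 ≈ 255 - 16.824 = 238.176 → 238
G: 255 - (255-170)×(255-10)/255 = 255 - 20825/255 ≈ 255 - 81.667 = 173.333 → 173
B: 255 - (255-207)×(255-117)/255 = 255 - 6624/255 ≈ 255 - 25.976 = 229.024 → 229
= RGB(238, 173, 229)


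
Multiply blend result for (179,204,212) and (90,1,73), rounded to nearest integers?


Multiply: C = A×B/255, rounded to nearest integer
R: 179×90/255 = 16110/255 ≈ 63.176 → 63
G: 204×1/255 = 204/255 ≈ 0.800 → 1
B: 212×73/255 = 15476/255 ≈ 60.690 → 61
= RGB(63, 1, 61)
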